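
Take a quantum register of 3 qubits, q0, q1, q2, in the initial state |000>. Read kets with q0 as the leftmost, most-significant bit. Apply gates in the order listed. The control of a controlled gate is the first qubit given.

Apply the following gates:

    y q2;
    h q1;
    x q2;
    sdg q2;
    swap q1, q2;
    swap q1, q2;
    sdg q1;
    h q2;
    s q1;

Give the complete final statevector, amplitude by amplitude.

The resulting statevector has amplitude I/2 on |000>, I/2 on |001>, I/2 on |010>, I/2 on |011>, 0 on |100>, 0 on |101>, 0 on |110>, 0 on |111>.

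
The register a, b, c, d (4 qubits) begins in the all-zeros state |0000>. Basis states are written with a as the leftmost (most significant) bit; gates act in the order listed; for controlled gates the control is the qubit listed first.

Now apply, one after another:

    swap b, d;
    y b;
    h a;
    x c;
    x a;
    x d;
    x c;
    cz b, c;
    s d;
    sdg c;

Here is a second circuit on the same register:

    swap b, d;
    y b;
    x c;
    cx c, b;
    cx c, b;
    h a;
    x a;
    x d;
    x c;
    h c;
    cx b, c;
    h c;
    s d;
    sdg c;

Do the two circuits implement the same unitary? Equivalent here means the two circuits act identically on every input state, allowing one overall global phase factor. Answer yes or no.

Yes: on every input state the two circuits agree up to one overall phase factor.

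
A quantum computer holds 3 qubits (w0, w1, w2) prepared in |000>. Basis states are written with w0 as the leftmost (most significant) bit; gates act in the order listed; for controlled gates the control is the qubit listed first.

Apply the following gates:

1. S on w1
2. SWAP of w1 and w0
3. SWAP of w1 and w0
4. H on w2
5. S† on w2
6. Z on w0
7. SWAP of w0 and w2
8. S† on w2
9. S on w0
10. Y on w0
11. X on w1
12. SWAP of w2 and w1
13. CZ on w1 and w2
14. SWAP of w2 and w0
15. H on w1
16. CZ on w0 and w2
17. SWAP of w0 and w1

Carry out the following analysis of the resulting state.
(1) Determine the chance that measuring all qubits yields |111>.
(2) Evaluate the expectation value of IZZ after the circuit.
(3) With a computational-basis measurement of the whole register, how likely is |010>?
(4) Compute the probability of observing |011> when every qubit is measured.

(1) A full measurement returns |111> with probability 1/4.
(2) The observable IZZ averages to 0.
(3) Outcome |010> occurs with probability 1/4.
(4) A full measurement returns |011> with probability 1/4.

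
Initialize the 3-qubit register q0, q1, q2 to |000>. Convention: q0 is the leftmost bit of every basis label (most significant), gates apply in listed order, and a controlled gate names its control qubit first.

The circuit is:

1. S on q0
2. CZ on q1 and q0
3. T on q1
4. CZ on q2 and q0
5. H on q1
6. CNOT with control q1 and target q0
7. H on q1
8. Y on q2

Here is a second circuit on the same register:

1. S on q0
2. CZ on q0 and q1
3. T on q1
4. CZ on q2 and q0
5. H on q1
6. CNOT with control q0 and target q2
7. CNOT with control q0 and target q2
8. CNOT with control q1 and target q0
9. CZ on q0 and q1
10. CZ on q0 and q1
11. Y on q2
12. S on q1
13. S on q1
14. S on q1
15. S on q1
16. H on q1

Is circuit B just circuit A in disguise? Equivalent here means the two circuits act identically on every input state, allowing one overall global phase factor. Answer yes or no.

Yes, they are equivalent — the unitaries differ by at most a global phase.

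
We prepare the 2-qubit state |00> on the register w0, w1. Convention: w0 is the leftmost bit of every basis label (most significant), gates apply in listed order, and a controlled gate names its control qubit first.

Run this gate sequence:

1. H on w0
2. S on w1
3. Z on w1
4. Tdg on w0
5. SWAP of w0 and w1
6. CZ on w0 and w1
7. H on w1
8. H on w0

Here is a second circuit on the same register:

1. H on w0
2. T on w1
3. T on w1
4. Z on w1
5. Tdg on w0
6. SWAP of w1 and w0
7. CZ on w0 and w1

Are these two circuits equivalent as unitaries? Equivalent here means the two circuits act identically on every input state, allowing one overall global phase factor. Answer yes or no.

No, they are not equivalent — no single phase factor reconciles the two unitaries.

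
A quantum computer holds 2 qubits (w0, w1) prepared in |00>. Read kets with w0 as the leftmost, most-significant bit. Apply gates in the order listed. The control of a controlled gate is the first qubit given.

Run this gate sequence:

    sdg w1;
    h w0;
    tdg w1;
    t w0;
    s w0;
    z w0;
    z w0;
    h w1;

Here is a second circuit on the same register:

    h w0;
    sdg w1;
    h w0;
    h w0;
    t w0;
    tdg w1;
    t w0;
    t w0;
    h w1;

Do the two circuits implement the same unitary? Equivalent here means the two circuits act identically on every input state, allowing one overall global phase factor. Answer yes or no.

Yes — the two circuits implement the same unitary up to a global phase.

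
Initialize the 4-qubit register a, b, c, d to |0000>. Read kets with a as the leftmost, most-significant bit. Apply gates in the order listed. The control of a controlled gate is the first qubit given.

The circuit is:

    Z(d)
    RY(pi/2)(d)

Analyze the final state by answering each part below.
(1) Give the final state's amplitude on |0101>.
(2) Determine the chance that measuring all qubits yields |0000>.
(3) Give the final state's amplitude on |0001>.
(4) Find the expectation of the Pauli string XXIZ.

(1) The final state's coefficient on |0101> equals 0.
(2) The probability of measuring |0000> is 1/2.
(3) |0001> carries amplitude sqrt(2)/2 in the final state.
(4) The expectation value of XXIZ is 0.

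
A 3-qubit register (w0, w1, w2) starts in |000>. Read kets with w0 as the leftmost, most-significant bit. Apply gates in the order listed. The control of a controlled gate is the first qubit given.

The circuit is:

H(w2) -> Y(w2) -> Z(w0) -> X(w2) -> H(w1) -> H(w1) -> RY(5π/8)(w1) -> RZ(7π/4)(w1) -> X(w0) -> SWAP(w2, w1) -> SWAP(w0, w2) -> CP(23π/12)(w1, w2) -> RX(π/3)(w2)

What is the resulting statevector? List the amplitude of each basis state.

The resulting statevector has amplitude -sqrt(2)*exp(I*pi/8)*cos(5*pi/16)/4 on |000>, -sqrt(6)*exp(5*I*pi/8)*cos(5*pi/16)/4 on |001>, sqrt(2)*exp(I*pi/24)*cos(5*pi/16)/4 on |010>, sqrt(6)*exp(13*I*pi/24)*cos(5*pi/16)/4 on |011>, sqrt(2)*exp(7*I*pi/8)*sin(5*pi/16)/4 on |100>, -sqrt(6)*exp(3*I*pi/8)*sin(5*pi/16)/4 on |101>, -sqrt(2)*exp(19*I*pi/24)*sin(5*pi/16)/4 on |110>, sqrt(6)*exp(7*I*pi/24)*sin(5*pi/16)/4 on |111>.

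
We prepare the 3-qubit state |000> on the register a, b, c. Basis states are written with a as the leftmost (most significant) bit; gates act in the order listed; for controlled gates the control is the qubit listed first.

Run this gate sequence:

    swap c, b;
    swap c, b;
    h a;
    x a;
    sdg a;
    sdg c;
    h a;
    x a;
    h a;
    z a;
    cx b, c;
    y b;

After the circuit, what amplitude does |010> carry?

The final state's coefficient on |010> equals sqrt(2)*I/2. Key observation: the block from step 7 through step 10 cancels to the identity and can be dropped.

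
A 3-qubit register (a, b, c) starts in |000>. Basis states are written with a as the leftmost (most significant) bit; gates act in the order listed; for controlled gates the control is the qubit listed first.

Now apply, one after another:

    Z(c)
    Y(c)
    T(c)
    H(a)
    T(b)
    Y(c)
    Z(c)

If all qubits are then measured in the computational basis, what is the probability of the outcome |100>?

The probability of measuring |100> is 1/2.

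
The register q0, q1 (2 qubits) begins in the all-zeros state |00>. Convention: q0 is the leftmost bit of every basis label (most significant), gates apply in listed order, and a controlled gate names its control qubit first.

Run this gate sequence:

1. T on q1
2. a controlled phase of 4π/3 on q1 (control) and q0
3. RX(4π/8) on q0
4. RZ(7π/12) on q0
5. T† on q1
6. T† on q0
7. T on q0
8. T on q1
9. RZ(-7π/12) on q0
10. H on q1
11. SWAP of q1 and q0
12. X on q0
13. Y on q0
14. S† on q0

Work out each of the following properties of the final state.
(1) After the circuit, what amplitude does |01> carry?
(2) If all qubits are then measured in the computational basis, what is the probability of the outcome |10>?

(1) The amplitude on |01> is -1/2. Key observation: gates 4-9 undo each other exactly, leaving only the rest of the circuit to track.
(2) Outcome |10> occurs with probability 1/4.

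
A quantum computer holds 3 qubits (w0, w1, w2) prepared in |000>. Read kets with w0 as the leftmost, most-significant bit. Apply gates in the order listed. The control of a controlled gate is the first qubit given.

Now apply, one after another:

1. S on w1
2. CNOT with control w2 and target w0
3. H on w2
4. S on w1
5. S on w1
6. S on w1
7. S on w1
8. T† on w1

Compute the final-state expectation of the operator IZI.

The observable IZI averages to 1. Key observation: the block from step 4 through step 7 cancels to the identity and can be dropped.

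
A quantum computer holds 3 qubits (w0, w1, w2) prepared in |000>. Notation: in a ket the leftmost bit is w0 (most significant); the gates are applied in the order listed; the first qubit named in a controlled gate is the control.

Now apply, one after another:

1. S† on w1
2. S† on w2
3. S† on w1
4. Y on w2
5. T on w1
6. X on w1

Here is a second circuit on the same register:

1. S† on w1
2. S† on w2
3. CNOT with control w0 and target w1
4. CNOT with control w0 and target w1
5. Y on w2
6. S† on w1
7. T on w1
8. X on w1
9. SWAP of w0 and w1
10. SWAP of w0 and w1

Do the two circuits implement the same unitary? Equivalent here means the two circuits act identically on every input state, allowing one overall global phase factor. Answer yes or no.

Yes, they are equivalent — the unitaries differ by at most a global phase.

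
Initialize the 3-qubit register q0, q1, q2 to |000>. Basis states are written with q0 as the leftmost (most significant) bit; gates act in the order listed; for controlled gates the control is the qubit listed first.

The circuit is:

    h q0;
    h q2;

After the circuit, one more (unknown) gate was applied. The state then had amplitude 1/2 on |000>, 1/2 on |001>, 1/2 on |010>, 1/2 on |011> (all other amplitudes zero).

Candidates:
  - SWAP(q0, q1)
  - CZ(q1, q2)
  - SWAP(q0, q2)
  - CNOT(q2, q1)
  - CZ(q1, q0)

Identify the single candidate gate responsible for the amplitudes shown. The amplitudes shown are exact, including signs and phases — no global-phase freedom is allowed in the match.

The unique candidate consistent with the amplitudes is SWAP(q0, q1).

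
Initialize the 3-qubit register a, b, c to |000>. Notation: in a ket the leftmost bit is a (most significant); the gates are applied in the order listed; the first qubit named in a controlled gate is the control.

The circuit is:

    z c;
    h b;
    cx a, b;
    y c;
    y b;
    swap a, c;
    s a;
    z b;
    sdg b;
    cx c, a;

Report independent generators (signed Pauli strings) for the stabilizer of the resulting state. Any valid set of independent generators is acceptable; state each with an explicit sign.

The final state is stabilized by the group generated by -IYI, -ZII, +IIZ; other independent generating sets are equally valid.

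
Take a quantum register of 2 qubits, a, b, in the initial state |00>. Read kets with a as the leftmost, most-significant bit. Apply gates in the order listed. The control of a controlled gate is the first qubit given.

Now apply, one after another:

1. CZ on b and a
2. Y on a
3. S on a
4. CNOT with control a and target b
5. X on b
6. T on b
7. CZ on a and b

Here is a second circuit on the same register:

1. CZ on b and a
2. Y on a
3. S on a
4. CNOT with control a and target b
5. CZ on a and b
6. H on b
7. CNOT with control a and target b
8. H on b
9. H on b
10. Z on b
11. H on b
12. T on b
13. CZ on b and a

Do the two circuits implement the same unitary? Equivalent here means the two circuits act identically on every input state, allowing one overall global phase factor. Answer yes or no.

Yes — the two circuits implement the same unitary up to a global phase.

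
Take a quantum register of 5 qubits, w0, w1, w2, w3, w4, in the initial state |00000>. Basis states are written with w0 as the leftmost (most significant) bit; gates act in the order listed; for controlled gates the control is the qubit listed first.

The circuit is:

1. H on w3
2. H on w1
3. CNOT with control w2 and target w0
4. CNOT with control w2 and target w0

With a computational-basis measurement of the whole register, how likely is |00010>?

A full measurement returns |00010> with probability 1/4. Key observation: steps 3-4 multiply out to the identity, so the circuit reduces to the remaining gates.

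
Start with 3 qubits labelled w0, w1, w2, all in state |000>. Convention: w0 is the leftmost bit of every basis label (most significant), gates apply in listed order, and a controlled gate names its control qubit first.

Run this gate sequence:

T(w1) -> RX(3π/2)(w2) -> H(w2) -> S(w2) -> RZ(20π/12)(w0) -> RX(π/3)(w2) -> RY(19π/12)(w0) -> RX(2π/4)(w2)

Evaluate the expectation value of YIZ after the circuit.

In the final state, YIZ has expectation 0.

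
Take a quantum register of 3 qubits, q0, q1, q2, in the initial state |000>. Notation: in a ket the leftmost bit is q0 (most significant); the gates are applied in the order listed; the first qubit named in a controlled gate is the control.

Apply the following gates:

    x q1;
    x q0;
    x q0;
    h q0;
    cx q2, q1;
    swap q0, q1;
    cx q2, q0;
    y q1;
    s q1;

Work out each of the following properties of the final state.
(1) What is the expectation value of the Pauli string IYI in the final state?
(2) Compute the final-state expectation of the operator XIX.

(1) The observable IYI averages to -1.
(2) The expectation value of XIX is 0.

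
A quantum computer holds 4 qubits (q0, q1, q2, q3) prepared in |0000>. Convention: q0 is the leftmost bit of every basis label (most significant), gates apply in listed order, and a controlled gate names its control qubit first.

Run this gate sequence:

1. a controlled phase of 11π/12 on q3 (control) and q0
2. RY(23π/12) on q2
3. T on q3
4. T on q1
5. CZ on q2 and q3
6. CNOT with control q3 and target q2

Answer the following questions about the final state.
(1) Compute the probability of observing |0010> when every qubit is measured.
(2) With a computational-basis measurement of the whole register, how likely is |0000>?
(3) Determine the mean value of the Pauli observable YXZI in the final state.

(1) The probability of measuring |0010> is -sqrt(6)/8 - sqrt(2)/8 + 1/2.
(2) Outcome |0000> occurs with probability sqrt(2)/8 + sqrt(6)/8 + 1/2.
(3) The expectation value of YXZI is 0.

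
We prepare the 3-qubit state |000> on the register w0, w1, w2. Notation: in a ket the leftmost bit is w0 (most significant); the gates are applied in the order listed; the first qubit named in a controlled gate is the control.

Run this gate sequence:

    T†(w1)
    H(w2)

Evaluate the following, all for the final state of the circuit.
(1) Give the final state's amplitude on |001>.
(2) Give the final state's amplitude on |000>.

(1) The amplitude on |001> is sqrt(2)/2.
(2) The amplitude on |000> is sqrt(2)/2.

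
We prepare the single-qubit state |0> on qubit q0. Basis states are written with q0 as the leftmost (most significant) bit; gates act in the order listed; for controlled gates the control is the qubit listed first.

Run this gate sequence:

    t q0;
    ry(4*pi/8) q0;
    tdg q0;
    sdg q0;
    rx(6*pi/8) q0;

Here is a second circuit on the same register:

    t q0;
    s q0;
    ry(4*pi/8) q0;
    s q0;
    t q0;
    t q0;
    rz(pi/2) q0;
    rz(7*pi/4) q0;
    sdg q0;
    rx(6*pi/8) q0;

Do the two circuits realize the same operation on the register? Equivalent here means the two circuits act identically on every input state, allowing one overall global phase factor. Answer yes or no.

No: there is an input state on which the two circuits produce genuinely different outputs (not merely differing by a phase).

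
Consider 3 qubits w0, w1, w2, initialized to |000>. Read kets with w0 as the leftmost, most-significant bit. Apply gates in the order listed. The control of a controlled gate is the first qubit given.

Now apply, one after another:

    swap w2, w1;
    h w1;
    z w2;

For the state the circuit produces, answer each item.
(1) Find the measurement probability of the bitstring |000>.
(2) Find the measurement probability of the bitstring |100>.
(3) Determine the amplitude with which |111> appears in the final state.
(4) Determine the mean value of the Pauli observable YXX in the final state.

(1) A full measurement returns |000> with probability 1/2.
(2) The probability of measuring |100> is 0.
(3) The amplitude on |111> is 0.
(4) The observable YXX averages to 0.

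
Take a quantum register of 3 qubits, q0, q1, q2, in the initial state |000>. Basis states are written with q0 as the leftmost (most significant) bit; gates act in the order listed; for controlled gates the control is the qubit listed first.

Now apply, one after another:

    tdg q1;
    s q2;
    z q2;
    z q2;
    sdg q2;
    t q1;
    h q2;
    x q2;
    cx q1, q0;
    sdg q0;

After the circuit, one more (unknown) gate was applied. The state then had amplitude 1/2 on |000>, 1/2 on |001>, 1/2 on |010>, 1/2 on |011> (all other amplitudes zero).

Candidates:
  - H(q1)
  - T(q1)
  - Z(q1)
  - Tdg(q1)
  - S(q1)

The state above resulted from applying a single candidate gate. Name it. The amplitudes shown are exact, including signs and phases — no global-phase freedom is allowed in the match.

The applied gate was H(q1). Key observation: steps 1-6 multiply out to the identity, so the circuit reduces to the remaining gates.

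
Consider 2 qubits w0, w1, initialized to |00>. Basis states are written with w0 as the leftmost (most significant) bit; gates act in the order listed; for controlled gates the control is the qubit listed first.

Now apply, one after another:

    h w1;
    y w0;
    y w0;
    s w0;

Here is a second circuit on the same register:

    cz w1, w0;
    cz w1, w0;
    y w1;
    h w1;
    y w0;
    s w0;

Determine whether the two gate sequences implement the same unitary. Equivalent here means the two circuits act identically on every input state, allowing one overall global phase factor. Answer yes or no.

No, they are not equivalent — no single phase factor reconciles the two unitaries.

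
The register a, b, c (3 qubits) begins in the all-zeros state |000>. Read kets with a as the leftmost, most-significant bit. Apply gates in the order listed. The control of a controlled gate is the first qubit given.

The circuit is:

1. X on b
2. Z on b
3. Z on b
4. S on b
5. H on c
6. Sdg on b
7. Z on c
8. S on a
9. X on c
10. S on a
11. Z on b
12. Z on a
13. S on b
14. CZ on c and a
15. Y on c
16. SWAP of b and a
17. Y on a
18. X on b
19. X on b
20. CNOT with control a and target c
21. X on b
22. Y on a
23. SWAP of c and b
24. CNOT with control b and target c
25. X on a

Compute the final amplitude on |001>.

|001> carries amplitude -sqrt(2)/2 in the final state.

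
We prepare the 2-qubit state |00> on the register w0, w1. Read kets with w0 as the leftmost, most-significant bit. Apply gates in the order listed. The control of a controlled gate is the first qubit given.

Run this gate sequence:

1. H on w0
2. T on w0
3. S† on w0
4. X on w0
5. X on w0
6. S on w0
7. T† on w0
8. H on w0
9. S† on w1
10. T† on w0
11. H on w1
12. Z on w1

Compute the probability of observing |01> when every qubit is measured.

Outcome |01> occurs with probability 1/2. Key observation: gates 1-8 undo each other exactly, leaving only the rest of the circuit to track.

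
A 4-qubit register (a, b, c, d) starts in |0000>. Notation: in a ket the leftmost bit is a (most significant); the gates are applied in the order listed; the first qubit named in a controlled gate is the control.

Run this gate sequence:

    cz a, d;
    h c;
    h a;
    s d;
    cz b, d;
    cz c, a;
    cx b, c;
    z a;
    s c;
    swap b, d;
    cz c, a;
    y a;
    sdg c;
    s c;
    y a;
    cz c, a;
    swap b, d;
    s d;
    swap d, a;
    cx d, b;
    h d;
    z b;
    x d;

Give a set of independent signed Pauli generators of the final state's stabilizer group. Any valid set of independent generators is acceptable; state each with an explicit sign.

The final state is stabilized by the group generated by -IXZZ, +IZYI, +IZIX, +ZIII; other independent generating sets are equally valid. Key observation: gates 10-17 undo each other exactly, leaving only the rest of the circuit to track.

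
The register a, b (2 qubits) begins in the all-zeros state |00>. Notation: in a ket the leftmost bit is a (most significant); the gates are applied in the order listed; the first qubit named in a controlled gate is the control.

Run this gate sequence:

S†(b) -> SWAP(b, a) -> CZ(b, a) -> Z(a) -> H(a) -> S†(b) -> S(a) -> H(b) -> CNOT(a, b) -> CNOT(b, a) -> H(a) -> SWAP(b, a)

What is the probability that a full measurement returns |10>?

Outcome |10> occurs with probability 1/4.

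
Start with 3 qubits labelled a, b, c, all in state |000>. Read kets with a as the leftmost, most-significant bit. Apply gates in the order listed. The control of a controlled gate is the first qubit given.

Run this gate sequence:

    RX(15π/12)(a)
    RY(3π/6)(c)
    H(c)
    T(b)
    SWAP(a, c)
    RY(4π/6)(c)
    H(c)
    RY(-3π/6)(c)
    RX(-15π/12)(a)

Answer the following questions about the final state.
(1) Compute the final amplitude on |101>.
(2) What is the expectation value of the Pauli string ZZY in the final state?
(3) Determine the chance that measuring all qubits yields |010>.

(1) The final state's coefficient on |101> equals -1/4 - sqrt(2)/8 + sqrt(6)*I/8.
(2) The observable ZZY averages to 1/2.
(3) Outcome |010> occurs with probability 0.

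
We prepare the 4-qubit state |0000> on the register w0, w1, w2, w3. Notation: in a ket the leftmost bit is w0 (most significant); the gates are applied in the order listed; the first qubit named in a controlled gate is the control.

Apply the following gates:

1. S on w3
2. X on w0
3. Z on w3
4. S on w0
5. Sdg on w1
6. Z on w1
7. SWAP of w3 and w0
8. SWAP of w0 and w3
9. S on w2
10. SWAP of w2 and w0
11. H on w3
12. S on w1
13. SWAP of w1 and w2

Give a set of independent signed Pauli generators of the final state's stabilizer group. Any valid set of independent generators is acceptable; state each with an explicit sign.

One valid set of independent stabilizer generators is +IIIX, +ZIII, -IZII, +IIZI (any independent generating set of the same group is equally correct).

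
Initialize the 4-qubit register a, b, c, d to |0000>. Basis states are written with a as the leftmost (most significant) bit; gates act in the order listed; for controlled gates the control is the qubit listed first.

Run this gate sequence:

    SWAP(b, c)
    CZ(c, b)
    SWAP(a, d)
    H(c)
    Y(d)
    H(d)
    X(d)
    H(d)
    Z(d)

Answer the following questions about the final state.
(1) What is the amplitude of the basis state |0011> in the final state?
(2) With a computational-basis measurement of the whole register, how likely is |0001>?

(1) |0011> carries amplitude sqrt(2)*I/2 in the final state. Key observation: steps 6-9 multiply out to the identity, so the circuit reduces to the remaining gates.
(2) A full measurement returns |0001> with probability 1/2.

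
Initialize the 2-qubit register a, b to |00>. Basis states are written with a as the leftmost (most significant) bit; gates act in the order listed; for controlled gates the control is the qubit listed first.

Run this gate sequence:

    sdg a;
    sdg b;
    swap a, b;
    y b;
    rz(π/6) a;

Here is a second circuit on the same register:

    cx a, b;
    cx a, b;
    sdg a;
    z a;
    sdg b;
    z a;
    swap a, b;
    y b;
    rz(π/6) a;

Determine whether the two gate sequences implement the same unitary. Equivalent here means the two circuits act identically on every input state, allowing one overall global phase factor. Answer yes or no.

Yes: on every input state the two circuits agree up to one overall phase factor.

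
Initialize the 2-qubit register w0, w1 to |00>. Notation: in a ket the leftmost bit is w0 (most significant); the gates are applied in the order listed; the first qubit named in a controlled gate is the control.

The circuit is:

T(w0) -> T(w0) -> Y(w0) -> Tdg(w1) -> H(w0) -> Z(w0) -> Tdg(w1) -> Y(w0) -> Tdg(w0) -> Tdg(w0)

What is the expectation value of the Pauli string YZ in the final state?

The observable YZ averages to 1.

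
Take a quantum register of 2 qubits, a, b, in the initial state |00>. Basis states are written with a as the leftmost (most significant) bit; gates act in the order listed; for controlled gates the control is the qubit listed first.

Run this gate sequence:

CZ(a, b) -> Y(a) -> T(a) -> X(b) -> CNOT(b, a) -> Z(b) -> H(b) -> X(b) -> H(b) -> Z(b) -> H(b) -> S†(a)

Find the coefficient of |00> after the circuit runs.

The amplitude on |00> is -sqrt(2)*exp(3*I*pi/4)/2. Key observation: gates 7-10 undo each other exactly, leaving only the rest of the circuit to track.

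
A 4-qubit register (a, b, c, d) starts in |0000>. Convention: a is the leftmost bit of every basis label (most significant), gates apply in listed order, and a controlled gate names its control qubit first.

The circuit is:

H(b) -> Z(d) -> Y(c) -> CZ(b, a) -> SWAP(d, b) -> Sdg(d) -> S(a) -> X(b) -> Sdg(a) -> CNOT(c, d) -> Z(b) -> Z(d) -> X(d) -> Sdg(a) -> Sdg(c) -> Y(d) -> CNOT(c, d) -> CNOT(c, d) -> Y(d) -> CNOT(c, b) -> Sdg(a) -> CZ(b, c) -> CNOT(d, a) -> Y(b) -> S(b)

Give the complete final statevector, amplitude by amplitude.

The resulting statevector has amplitude -sqrt(2)/2 on |0110>, -sqrt(2)*I/2 on |1111>, and 0 on every other basis state. Key observation: the block from step 16 through step 19 cancels to the identity and can be dropped.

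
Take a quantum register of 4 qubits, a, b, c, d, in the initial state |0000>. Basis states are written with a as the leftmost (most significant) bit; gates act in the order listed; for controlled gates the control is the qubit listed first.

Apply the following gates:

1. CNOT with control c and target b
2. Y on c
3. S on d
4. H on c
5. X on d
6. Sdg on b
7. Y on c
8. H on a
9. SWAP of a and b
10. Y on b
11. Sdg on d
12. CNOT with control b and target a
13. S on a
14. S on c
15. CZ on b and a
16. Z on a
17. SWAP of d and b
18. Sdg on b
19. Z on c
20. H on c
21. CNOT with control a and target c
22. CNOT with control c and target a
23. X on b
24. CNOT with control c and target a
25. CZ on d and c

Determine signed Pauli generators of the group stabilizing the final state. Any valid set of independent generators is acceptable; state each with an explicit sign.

The stabilizer group can be generated by +XIIX, +IIYI, +ZIIZ, +IZII, among other valid generating sets.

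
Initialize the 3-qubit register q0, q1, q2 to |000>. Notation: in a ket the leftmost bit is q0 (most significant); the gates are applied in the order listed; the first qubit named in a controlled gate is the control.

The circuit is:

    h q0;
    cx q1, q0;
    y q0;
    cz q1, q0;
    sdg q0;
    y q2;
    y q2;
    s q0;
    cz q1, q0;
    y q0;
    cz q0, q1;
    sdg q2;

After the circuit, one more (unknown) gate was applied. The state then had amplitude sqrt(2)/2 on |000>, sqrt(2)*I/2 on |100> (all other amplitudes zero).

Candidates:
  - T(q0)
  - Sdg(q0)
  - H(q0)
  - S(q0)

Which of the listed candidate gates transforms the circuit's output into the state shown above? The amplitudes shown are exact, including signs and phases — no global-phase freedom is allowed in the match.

The unique candidate consistent with the amplitudes is S(q0). Key observation: the block from step 3 through step 10 cancels to the identity and can be dropped.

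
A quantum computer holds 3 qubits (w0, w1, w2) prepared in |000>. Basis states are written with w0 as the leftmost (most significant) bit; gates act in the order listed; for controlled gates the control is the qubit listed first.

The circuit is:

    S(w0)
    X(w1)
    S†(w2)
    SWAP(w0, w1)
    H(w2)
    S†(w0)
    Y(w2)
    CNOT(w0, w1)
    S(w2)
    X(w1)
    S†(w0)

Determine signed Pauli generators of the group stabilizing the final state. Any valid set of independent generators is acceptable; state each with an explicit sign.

One valid set of independent stabilizer generators is -IIY, -ZII, +IZI (any independent generating set of the same group is equally correct).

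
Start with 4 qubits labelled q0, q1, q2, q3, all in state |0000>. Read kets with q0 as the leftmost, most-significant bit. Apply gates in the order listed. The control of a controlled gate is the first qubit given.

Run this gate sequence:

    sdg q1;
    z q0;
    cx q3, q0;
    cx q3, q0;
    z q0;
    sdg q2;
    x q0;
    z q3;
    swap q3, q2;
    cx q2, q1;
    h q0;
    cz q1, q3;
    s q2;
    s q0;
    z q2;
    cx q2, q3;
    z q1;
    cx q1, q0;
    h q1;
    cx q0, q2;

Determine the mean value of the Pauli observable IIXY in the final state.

The expectation value of IIXY is 0. Key observation: gates 2-5 undo each other exactly, leaving only the rest of the circuit to track.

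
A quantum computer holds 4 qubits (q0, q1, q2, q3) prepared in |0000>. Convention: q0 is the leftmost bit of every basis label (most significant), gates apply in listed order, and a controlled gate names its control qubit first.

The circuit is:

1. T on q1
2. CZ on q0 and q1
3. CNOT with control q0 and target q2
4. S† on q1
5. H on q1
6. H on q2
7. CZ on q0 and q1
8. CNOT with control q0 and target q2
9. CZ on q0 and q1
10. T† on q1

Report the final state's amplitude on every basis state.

The final amplitudes are 1/2 on |0000>, 1/2 on |0010>, -exp(3*I*pi/4)/2 on |0100>, -exp(3*I*pi/4)/2 on |0110>, and 0 on every other basis state.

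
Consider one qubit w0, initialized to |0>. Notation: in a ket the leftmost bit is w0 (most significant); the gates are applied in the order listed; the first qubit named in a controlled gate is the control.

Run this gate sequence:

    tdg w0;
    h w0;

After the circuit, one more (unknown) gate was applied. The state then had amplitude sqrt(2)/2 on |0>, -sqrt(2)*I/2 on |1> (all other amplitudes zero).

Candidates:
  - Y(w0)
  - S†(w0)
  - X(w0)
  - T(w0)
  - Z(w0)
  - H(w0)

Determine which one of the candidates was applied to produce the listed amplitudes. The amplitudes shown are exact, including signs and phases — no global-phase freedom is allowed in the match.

The applied gate was S†(w0).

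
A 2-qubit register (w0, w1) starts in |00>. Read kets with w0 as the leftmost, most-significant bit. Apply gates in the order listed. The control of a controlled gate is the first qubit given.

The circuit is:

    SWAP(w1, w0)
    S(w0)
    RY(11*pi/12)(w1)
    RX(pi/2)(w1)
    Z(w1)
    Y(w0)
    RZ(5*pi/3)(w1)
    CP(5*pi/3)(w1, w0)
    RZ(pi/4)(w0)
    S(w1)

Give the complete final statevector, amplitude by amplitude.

The final amplitudes are 0 on |00>, 0 on |01>, sqrt(6)*sqrt(sqrt(2)/4 + 1/2)*exp(-17*I*pi/24)/4 + sqrt(2)*I*sqrt(sqrt(2)/4 + 1/2)*exp(-17*I*pi/24)/4 + sqrt(2)*sqrt(1/2 - sqrt(2)/4)*exp(-17*I*pi/24)/4 - sqrt(6)*I*sqrt(1/2 - sqrt(2)/4)*exp(-17*I*pi/24)/4 on |10>, -sqrt(12 - 6*sqrt(2))*exp(I*pi/8)/8 + sqrt(4 - 2*sqrt(2))*exp(5*I*pi/8)/8 + sqrt(2*sqrt(2) + 4)*exp(I*pi/8)/8 + sqrt(6*sqrt(2) + 12)*exp(5*I*pi/8)/8 on |11>.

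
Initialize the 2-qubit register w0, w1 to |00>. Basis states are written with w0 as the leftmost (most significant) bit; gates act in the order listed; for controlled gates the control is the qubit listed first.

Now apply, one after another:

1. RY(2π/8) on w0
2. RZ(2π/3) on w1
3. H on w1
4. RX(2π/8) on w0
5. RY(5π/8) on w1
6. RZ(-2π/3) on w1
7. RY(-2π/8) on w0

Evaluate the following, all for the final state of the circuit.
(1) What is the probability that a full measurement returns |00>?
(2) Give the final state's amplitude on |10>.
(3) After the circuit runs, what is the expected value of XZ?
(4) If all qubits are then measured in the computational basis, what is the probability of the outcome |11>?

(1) The probability of measuring |00> is -3*sqrt(sqrt(2) + 2)/16 - sqrt(2*sqrt(2) + 4)/32 + sqrt(2)/16 + 3/8.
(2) The final state's coefficient on |10> equals I*sqrt(4 - 2*sqrt(2))*sin(pi/16)/4.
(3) In the final state, XZ has expectation -2*sqrt(2)*sqrt(1/2 - sqrt(2)/4)*sqrt(sqrt(2)/4 + 1/2)*sin(5*pi/16)*cos(5*pi/16) + 2*sqrt(1/2 - sqrt(2)/4)*sqrt(sqrt(2)/4 + 1/2)*sin(5*pi/16)*cos(5*pi/16).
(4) A full measurement returns |11> with probability -sqrt(2)/16 - sqrt(2*sqrt(2) + 4)/32 + sqrt(sqrt(2) + 2)/16 + 1/8.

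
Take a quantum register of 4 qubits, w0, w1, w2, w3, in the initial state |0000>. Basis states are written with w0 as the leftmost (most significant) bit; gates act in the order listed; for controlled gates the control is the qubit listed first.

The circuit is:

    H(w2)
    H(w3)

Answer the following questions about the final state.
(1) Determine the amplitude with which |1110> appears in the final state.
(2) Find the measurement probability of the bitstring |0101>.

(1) The final state's coefficient on |1110> equals 0.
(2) The probability of measuring |0101> is 0.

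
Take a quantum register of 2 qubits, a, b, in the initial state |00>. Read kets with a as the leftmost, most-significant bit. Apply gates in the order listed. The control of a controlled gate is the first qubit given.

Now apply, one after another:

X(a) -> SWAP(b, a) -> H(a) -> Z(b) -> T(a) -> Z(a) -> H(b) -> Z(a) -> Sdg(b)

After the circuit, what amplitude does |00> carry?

The amplitude on |00> is -1/2.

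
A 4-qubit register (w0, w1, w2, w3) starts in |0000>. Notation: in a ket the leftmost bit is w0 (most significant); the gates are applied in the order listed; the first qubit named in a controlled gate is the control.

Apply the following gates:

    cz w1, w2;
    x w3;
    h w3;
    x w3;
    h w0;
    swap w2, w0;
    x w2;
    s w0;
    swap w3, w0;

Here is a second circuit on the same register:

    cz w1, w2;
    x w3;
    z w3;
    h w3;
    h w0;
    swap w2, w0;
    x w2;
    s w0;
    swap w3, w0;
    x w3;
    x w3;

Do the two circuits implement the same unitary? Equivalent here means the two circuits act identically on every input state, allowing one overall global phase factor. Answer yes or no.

Yes, they are equivalent — the unitaries differ by at most a global phase.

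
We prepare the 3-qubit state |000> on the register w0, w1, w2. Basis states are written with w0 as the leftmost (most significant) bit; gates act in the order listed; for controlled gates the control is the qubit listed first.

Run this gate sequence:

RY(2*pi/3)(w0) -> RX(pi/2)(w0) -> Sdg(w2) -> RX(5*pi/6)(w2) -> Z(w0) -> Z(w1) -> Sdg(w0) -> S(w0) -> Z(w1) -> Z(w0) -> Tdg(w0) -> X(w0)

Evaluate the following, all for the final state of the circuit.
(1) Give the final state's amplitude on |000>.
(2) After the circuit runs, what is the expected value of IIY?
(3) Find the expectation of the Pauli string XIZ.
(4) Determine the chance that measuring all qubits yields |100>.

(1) |000> carries amplitude (-3 + sqrt(3) - I + sqrt(3)*I)*exp(3*I*pi/4)/8 in the final state. Key observation: gates 5-10 undo each other exactly, leaving only the rest of the circuit to track.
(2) The observable IIY averages to -1/2.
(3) The expectation value of XIZ is -3*sqrt(2)/8 - sqrt(6)/8.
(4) The probability of measuring |100> is 1/4 - sqrt(3)/8.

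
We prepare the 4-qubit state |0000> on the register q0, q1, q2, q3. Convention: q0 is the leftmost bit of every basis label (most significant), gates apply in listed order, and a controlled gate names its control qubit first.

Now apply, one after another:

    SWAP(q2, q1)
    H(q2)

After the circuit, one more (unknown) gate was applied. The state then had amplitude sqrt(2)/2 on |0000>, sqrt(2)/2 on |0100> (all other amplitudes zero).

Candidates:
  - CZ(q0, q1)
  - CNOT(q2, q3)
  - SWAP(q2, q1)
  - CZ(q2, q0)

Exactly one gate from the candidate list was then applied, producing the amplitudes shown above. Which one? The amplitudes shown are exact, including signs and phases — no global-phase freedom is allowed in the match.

The applied gate was SWAP(q2, q1).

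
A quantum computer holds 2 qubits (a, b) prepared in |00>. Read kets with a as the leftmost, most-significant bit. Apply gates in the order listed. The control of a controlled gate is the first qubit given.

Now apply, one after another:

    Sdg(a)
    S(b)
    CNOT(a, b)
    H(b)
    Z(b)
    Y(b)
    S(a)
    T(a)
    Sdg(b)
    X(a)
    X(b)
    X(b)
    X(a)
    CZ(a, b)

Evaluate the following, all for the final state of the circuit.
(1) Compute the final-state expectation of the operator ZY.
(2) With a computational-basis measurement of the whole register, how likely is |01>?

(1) The expectation value of ZY is -1. Key observation: gates 10-13 undo each other exactly, leaving only the rest of the circuit to track.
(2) The probability of measuring |01> is 1/2.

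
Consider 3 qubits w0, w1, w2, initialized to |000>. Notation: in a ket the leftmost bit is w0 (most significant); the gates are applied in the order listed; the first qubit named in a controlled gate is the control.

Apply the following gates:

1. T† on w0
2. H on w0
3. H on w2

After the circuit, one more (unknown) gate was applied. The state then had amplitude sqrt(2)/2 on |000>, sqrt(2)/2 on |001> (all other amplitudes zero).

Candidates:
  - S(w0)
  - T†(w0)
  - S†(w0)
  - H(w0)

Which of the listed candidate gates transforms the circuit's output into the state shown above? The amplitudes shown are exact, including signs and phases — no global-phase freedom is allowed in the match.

The unique candidate consistent with the amplitudes is H(w0).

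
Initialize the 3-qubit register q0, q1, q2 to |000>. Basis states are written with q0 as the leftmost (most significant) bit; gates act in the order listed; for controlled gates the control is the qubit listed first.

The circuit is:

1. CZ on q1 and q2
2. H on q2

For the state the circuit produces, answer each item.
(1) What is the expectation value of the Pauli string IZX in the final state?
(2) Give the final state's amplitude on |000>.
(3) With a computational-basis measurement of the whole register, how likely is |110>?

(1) The observable IZX averages to 1.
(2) The final state's coefficient on |000> equals sqrt(2)/2.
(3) A full measurement returns |110> with probability 0.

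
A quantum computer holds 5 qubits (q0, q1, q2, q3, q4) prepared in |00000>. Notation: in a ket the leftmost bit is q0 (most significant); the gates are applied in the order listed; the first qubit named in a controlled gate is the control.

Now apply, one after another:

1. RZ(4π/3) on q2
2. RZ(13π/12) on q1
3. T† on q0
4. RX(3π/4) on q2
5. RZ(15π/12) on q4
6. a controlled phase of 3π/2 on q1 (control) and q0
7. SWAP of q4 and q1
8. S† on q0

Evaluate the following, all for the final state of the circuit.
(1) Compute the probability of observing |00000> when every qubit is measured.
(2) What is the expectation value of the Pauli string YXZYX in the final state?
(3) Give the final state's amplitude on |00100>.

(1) The probability of measuring |00000> is 1/2 - sqrt(2)/4.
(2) The expectation value of YXZYX is 0.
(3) |00100> carries amplitude -sqrt(sqrt(2) + 2)*exp(2*I*pi/3)/2 in the final state.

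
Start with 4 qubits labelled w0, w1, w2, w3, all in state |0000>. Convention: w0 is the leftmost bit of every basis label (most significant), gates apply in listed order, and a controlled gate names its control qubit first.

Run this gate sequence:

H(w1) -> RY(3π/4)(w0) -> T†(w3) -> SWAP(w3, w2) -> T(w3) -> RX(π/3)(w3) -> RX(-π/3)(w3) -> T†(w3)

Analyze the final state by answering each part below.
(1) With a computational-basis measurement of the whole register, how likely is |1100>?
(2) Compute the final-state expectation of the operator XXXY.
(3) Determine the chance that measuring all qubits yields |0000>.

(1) A full measurement returns |1100> with probability sqrt(2)/8 + 1/4.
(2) The expectation value of XXXY is 0.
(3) Outcome |0000> occurs with probability 1/4 - sqrt(2)/8.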